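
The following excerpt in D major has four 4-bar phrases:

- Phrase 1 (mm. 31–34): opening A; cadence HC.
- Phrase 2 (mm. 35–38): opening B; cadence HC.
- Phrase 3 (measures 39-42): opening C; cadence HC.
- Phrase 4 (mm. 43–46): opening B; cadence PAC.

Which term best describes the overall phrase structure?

contrasting double period

Four phrases in two halves: the first half (mm. 31–38) ends with a half cadence, the second (measures 39-46) with a perfect authentic cadence — a large antecedent–consequent pair, i.e. a double period.
Phrase 3 begins with different material from phrase 1, making it contrasting.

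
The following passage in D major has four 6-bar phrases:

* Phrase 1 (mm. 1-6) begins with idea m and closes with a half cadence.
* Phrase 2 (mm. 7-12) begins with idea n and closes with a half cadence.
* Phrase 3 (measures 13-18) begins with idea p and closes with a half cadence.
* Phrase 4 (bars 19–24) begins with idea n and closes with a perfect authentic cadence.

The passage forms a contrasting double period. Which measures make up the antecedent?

measures 1–12

In a double period the first pair of phrases (ending half cadence) is the large antecedent and the second pair (ending perfect authentic cadence) is the large consequent; the antecedent is measures 1–12.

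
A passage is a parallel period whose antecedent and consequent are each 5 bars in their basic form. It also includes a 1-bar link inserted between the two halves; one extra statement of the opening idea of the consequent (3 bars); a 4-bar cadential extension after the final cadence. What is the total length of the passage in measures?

18 measures

Basic parallel period: 5 + 5 = 10 bars.
10 (basic form) + 1 (link) + 3 (extra statement) + 4 (cadential extension) = 18.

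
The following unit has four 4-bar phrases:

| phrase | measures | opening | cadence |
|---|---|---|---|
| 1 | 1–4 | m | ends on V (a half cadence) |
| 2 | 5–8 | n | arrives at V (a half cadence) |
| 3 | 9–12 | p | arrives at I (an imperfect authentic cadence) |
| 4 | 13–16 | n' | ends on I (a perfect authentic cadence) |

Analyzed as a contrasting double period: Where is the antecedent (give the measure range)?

In a double period the four phrases pair into a large antecedent (phrases 1–2, ending half cadence) and a large consequent (phrases 3–4, ending perfect authentic cadence). The antecedent spans mm. 1–8.

measures 1–8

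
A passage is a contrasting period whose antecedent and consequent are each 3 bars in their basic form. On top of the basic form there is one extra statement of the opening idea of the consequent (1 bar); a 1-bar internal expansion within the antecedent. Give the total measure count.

8 measures

Basic contrasting period: 3 + 3 = 6 bars.
6 (basic form) + 1 (extra statement) + 1 (internal expansion) = 8.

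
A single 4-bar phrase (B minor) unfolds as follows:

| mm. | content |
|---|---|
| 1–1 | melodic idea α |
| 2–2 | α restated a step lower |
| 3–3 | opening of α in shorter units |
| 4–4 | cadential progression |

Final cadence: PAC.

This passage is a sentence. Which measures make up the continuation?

After the presentation (mm. 1-2), the continuation covers the fragmentation through the cadence: measures 3-4.

measures 3–4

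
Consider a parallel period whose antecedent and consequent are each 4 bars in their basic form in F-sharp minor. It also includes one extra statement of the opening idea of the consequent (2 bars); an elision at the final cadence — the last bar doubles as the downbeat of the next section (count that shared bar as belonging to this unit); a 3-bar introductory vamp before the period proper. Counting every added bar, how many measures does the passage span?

13 measures

Basic parallel period: 4 + 4 = 8 bars.
8 (basic form) + 2 (extra statement) + 3 (introduction) = 13.
The elision shares a bar with the next section but does not change this unit's count.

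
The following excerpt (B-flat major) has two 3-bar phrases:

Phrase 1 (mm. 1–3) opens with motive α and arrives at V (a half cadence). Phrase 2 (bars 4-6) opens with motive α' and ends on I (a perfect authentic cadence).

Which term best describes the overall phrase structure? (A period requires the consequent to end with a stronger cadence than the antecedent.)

parallel period

Phrase 1 ends with a half cadence (weaker) and phrase 2 with a perfect authentic cadence (stronger): antecedent + consequent = a period.
The two phrases open with the same material (α / α'), so the period is parallel.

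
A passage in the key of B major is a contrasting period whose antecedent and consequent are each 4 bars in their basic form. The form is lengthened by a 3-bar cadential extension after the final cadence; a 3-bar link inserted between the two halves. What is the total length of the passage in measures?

Basic contrasting period: 4 + 4 = 8 bars.
8 (basic form) + 3 (cadential extension) + 3 (link) = 14.

14 measures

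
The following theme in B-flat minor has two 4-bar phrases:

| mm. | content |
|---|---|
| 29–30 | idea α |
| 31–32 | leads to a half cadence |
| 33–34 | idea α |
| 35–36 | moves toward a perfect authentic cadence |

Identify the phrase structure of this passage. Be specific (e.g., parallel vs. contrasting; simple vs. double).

Phrase 1 ends with a half cadence (weaker) and phrase 2 with a perfect authentic cadence (stronger): antecedent + consequent = a period.
The two phrases open with the same material (α / α), so the period is parallel.

parallel period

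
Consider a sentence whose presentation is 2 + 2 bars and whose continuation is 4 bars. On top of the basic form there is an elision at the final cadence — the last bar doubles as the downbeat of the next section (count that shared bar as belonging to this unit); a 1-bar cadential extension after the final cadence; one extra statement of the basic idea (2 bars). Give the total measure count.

11 measures

Basic sentence: 2 + 2 + 4 = 8 bars.
8 (basic form) + 1 (cadential extension) + 2 (extra statement) = 11.
The elision shares a bar with the next section but does not change this unit's count.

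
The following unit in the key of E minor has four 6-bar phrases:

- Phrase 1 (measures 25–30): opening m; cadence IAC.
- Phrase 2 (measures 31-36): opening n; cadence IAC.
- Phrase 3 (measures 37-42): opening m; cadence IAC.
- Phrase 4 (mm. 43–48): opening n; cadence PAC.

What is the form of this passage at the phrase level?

parallel double period

Four phrases in two halves: the first half (mm. 25–36) ends with an imperfect authentic cadence, the second (mm. 37–48) with a perfect authentic cadence — a large antecedent–consequent pair, i.e. a double period.
Phrase 3 begins with the same material as phrase 1, making it parallel.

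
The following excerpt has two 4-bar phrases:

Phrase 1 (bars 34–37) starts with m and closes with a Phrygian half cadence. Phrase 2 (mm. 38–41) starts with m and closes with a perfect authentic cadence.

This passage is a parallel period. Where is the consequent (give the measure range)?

The antecedent is the phrase ending with the weaker cadence (Phrygian half cadence, phrase 1) and the consequent the one ending more conclusively (perfect authentic cadence, phrase 2); the consequent is mm. 38–41.

measures 38–41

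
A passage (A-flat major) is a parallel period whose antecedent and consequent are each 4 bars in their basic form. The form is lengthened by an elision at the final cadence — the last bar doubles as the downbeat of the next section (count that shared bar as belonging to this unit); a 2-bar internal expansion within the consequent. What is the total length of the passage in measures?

10 measures

Basic parallel period: 4 + 4 = 8 bars.
8 (basic form) + 2 (internal expansion) = 10.
The elision shares a bar with the next section but does not change this unit's count.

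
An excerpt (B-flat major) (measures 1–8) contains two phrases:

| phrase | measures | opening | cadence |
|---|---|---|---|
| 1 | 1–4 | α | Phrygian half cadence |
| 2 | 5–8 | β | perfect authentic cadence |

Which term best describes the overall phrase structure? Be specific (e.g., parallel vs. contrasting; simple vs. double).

contrasting period

Phrase 1 ends with a Phrygian half cadence (weaker) and phrase 2 with a perfect authentic cadence (stronger): antecedent + consequent = a period.
The two phrases open with different material (α / β), so the period is contrasting.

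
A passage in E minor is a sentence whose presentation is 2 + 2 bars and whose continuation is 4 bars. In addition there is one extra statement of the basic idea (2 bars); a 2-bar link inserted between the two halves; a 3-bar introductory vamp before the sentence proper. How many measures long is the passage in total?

15 measures

Basic sentence: 2 + 2 + 4 = 8 bars.
8 (basic form) + 2 (extra statement) + 2 (link) + 3 (introduction) = 15.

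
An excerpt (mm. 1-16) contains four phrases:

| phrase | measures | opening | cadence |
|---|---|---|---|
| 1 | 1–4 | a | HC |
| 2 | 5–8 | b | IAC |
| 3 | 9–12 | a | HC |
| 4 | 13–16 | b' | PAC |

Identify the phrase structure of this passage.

Four phrases in two halves: the first half (mm. 1–8) ends with an imperfect authentic cadence, the second (measures 9–16) with a perfect authentic cadence — a large antecedent–consequent pair, i.e. a double period.
Phrase 3 begins with the same material as phrase 1, making it parallel.

parallel double period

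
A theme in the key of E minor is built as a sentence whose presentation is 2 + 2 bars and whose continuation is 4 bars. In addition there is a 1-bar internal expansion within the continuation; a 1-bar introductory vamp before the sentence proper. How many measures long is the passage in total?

Basic sentence: 2 + 2 + 4 = 8 bars.
8 (basic form) + 1 (internal expansion) + 1 (introduction) = 10.

10 measures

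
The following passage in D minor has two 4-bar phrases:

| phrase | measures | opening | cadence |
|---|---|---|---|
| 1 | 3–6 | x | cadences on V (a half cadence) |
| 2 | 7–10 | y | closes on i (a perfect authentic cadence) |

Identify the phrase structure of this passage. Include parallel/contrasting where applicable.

contrasting period

Phrase 1 ends with a half cadence (weaker) and phrase 2 with a perfect authentic cadence (stronger): antecedent + consequent = a period.
The two phrases open with different material (x / y), so the period is contrasting.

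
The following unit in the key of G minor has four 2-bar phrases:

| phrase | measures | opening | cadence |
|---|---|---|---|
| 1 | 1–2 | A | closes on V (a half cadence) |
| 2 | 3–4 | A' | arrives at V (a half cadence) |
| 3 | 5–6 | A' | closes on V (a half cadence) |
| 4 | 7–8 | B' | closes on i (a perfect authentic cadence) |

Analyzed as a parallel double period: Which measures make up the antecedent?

measures 1–4

In a double period the four phrases pair into a large antecedent (phrases 1–2, ending half cadence) and a large consequent (phrases 3–4, ending perfect authentic cadence). The antecedent spans mm. 1-4.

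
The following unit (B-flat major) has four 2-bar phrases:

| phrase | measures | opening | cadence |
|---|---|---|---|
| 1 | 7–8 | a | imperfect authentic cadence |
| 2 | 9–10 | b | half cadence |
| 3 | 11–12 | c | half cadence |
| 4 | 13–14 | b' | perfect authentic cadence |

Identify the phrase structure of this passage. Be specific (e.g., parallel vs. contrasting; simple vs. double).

Four phrases in two halves: the first half (bars 7–10) ends with a half cadence, the second (mm. 11–14) with a perfect authentic cadence — a large antecedent–consequent pair, i.e. a double period.
Phrase 3 begins with different material from phrase 1, making it contrasting.

contrasting double period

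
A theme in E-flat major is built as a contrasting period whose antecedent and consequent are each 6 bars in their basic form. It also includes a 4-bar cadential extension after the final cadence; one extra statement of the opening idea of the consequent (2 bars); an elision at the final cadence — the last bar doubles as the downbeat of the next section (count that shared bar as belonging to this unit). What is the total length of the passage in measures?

18 measures

Basic contrasting period: 6 + 6 = 12 bars.
12 (basic form) + 4 (cadential extension) + 2 (extra statement) = 18.
The elision shares a bar with the next section but does not change this unit's count.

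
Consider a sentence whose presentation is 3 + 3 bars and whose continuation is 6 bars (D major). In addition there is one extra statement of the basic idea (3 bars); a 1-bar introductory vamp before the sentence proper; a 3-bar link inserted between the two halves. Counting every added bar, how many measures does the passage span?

Basic sentence: 3 + 3 + 6 = 12 bars.
12 (basic form) + 3 (extra statement) + 1 (introduction) + 3 (link) = 19.

19 measures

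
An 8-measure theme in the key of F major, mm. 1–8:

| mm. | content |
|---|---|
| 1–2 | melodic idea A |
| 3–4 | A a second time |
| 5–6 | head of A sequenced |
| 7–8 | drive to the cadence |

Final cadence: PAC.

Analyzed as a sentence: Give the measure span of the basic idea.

The presentation of a sentence is the basic idea (mm. 1–2) plus its repetition (mm. 3-4); the basic idea is therefore mm. 1–2.

measures 1–2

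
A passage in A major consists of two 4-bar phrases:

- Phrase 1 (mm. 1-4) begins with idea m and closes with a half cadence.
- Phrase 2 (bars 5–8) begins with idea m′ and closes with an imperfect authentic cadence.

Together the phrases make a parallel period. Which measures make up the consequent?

measures 5–8

The phrase ending with the weaker cadence (half cadence) is the antecedent; the one ending more conclusively (imperfect authentic cadence) is the consequent. The consequent is measures 5–8.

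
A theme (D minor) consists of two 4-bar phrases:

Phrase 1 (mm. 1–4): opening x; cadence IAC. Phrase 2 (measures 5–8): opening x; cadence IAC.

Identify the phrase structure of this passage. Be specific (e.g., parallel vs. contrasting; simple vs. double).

repeated phrase

Both phrases have the same opening (x) and the same cadence (imperfect authentic cadence): the second is a restatement, not a consequent, so this is a repeated phrase rather than a period.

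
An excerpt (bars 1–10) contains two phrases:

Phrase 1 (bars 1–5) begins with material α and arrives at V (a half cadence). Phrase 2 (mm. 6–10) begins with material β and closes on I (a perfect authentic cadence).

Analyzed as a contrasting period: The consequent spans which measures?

The antecedent is the phrase ending with the weaker cadence (half cadence, phrase 1) and the consequent the one ending more conclusively (perfect authentic cadence, phrase 2); the consequent is mm. 6-10.

measures 6–10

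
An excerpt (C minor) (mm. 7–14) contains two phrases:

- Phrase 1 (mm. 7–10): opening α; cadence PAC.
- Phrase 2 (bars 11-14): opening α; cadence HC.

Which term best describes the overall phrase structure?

phrase group

The second phrase closes with a half cadence, which is not stronger than the first phrase's perfect authentic cadence; without a weak→strong cadential pair there is no antecedent–consequent relationship, so this is a phrase group rather than a period.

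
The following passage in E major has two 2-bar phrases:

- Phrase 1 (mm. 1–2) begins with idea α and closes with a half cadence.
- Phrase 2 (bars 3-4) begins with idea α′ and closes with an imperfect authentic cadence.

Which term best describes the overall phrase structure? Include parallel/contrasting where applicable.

Phrase 1 ends with a half cadence (weaker) and phrase 2 with an imperfect authentic cadence (stronger): antecedent + consequent = a period.
The two phrases open with the same material (α / α′), so the period is parallel.

parallel period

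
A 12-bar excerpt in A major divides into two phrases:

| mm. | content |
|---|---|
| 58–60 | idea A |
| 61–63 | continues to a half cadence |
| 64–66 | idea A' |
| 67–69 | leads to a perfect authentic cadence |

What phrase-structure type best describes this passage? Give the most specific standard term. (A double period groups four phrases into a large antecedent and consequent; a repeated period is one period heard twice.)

parallel period

Phrase 1 ends with a half cadence (weaker) and phrase 2 with a perfect authentic cadence (stronger): antecedent + consequent = a period.
The two phrases open with the same material (A / A'), so the period is parallel.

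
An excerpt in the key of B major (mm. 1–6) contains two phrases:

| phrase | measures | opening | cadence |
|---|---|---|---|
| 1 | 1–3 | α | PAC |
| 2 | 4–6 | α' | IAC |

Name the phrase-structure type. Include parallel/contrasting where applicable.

phrase group

The second phrase closes with an imperfect authentic cadence, which is not stronger than the first phrase's perfect authentic cadence; without a weak→strong cadential pair there is no antecedent–consequent relationship, so this is a phrase group rather than a period.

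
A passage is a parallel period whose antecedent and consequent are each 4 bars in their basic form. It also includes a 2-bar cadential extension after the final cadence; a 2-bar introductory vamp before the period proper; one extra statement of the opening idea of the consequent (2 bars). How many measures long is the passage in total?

14 measures

Basic parallel period: 4 + 4 = 8 bars.
8 (basic form) + 2 (cadential extension) + 2 (introduction) + 2 (extra statement) = 14.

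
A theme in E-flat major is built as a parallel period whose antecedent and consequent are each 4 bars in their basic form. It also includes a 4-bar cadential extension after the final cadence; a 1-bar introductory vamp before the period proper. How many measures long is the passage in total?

Basic parallel period: 4 + 4 = 8 bars.
8 (basic form) + 4 (cadential extension) + 1 (introduction) = 13.

13 measures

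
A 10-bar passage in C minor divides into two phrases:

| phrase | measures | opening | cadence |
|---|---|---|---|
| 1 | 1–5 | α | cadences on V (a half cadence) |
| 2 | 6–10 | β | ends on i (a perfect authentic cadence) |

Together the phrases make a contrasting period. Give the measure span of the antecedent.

measures 1–5

The phrase ending with the weaker cadence (half cadence) is the antecedent; the one ending more conclusively (perfect authentic cadence) is the consequent. The antecedent is measures 1–5.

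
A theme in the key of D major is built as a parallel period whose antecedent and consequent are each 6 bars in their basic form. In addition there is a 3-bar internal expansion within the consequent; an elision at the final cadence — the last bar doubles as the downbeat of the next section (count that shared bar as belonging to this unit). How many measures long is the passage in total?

Basic parallel period: 6 + 6 = 12 bars.
12 (basic form) + 3 (internal expansion) = 15.
The elision shares a bar with the next section but does not change this unit's count.

15 measures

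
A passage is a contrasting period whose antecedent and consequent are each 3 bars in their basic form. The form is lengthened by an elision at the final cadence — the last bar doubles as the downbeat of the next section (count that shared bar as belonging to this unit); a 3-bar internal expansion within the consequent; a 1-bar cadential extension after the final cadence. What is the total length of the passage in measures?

10 measures

Basic contrasting period: 3 + 3 = 6 bars.
6 (basic form) + 3 (internal expansion) + 1 (cadential extension) = 10.
The elision shares a bar with the next section but does not change this unit's count.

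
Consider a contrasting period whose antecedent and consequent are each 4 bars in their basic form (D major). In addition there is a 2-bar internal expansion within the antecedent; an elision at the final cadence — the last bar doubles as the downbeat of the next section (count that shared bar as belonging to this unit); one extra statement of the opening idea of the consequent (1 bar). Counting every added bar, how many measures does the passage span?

11 measures

Basic contrasting period: 4 + 4 = 8 bars.
8 (basic form) + 2 (internal expansion) + 1 (extra statement) = 11.
The elision shares a bar with the next section but does not change this unit's count.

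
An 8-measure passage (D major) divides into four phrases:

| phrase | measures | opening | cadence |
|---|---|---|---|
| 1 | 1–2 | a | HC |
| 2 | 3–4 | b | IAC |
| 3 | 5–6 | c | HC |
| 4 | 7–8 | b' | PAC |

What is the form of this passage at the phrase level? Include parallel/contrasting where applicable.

Four phrases in two halves: the first half (mm. 1-4) ends with an imperfect authentic cadence, the second (measures 5–8) with a perfect authentic cadence — a large antecedent–consequent pair, i.e. a double period.
Phrase 3 begins with different material from phrase 1, making it contrasting.

contrasting double period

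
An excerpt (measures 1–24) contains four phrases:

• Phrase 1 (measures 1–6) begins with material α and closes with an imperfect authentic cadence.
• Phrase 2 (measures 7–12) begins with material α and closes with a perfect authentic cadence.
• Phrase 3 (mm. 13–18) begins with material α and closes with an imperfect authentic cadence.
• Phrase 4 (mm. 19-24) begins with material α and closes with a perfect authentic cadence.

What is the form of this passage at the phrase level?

The cadence pattern IAC–PAC–IAC–PAC is weak–strong twice, and phrases 3–4 restate phrases 1–2: a period heard twice, not a double period (which would end weakly at phrase 2).

repeated period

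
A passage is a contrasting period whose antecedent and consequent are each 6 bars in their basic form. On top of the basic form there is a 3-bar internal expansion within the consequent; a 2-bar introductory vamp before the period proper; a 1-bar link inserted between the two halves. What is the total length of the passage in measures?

Basic contrasting period: 6 + 6 = 12 bars.
12 (basic form) + 3 (internal expansion) + 2 (introduction) + 1 (link) = 18.

18 measures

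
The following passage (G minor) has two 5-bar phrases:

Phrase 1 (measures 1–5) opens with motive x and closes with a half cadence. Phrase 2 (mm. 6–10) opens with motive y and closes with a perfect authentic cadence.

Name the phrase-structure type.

Phrase 1 ends with a half cadence (weaker) and phrase 2 with a perfect authentic cadence (stronger): antecedent + consequent = a period.
The two phrases open with different material (x / y), so the period is contrasting.

contrasting period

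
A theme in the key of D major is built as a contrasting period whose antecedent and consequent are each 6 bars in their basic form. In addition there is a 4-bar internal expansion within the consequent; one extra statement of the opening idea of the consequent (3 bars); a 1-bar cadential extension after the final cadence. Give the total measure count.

20 measures

Basic contrasting period: 6 + 6 = 12 bars.
12 (basic form) + 4 (internal expansion) + 3 (extra statement) + 1 (cadential extension) = 20.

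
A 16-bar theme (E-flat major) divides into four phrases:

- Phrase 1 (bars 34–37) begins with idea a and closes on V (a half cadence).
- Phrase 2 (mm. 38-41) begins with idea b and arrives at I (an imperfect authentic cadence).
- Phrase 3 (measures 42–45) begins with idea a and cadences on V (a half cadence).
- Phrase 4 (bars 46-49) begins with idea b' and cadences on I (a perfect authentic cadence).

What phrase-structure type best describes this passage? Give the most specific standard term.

Four phrases in two halves: the first half (measures 34–41) ends with an imperfect authentic cadence, the second (measures 42-49) with a perfect authentic cadence — a large antecedent–consequent pair, i.e. a double period.
Phrase 3 begins with the same material as phrase 1, making it parallel.

parallel double period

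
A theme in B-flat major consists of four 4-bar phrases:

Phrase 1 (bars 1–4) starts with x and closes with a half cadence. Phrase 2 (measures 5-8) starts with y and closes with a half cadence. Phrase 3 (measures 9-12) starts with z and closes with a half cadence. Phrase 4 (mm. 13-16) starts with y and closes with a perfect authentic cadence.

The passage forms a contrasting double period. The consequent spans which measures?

In a double period the four phrases pair into a large antecedent (phrases 1–2, ending half cadence) and a large consequent (phrases 3–4, ending perfect authentic cadence). The consequent spans measures 9–16.

measures 9–16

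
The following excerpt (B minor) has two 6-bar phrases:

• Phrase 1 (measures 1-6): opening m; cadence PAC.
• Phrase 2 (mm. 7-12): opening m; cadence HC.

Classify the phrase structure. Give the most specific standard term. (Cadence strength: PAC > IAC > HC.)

The second phrase closes with a half cadence, which is not stronger than the first phrase's perfect authentic cadence; without a weak→strong cadential pair there is no antecedent–consequent relationship, so this is a phrase group rather than a period.

phrase group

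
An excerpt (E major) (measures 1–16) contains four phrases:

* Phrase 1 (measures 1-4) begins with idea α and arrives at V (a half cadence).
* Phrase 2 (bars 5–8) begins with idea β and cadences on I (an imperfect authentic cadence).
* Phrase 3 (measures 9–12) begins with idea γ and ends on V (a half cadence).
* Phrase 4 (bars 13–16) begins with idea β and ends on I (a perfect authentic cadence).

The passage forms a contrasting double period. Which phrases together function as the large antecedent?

phrases 1 and 2

In a double period the first pair of phrases (ending imperfect authentic cadence) is the large antecedent and the second pair (ending perfect authentic cadence) is the large consequent; the antecedent is phrases 1 and 2.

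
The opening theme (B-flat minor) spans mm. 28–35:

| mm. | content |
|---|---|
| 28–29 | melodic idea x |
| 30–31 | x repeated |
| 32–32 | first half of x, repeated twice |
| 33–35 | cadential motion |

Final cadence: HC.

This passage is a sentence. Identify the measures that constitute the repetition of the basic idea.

measures 30–31

The presentation of a sentence is the basic idea (mm. 28-29) plus its repetition (mm. 30–31); the repetition of the basic idea is therefore measures 30-31.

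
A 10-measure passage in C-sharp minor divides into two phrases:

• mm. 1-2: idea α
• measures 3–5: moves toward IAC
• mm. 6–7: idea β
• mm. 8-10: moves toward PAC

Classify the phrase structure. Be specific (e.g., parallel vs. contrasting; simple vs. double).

Phrase 1 ends with an imperfect authentic cadence (weaker) and phrase 2 with a perfect authentic cadence (stronger): antecedent + consequent = a period.
The two phrases open with different material (α / β), so the period is contrasting.

contrasting period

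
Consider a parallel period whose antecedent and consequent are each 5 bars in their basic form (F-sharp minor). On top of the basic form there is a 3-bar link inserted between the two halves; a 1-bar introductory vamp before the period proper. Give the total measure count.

14 measures

Basic parallel period: 5 + 5 = 10 bars.
10 (basic form) + 3 (link) + 1 (introduction) = 14.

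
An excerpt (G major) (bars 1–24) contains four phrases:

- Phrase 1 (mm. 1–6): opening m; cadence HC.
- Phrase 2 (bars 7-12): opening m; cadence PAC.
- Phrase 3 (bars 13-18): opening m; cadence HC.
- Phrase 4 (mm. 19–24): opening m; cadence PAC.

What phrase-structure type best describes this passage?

repeated period

The cadence pattern HC–PAC–HC–PAC is weak–strong twice, and phrases 3–4 restate phrases 1–2: a period heard twice, not a double period (which would end weakly at phrase 2).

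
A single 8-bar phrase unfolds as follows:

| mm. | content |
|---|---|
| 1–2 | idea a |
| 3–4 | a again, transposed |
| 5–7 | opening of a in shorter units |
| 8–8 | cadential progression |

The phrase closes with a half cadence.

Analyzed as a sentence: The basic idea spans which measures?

measures 1–2

The presentation of a sentence is the basic idea (mm. 1-2) plus its repetition (measures 3–4); the basic idea is therefore mm. 1-2.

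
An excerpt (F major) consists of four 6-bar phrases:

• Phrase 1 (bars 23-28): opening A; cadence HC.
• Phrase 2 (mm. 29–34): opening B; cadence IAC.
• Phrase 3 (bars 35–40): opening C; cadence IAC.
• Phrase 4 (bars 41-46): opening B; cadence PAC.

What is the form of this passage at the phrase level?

Four phrases in two halves: the first half (mm. 23–34) ends with an imperfect authentic cadence, the second (measures 35-46) with a perfect authentic cadence — a large antecedent–consequent pair, i.e. a double period.
Phrase 3 begins with different material from phrase 1, making it contrasting.

contrasting double period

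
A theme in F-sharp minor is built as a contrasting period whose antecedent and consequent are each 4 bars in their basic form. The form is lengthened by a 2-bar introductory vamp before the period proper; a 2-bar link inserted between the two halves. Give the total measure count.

Basic contrasting period: 4 + 4 = 8 bars.
8 (basic form) + 2 (introduction) + 2 (link) = 12.

12 measures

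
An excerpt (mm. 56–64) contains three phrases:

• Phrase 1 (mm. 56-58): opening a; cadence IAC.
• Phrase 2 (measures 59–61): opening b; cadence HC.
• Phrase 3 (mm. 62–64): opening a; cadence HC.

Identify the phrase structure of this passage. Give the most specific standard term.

phrase group

The final phrase closes with a half cadence, which is not stronger than the preceding half cadence; the 3 phrases lack an overall antecedent–consequent design and so form a phrase group.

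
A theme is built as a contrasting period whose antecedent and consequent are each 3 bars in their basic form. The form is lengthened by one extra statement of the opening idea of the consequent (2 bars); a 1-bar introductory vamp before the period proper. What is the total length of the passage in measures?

Basic contrasting period: 3 + 3 = 6 bars.
6 (basic form) + 2 (extra statement) + 1 (introduction) = 9.

9 measures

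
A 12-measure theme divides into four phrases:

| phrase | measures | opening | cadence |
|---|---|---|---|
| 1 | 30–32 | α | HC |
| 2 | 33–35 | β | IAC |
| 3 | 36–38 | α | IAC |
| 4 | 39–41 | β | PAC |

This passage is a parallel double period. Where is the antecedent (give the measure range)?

measures 30–35

In a double period the four phrases pair into a large antecedent (phrases 1–2, ending imperfect authentic cadence) and a large consequent (phrases 3–4, ending perfect authentic cadence). The antecedent spans mm. 30–35.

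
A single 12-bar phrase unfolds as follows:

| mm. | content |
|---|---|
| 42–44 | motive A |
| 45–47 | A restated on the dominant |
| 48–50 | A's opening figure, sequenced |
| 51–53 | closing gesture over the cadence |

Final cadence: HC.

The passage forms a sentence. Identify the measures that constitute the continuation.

After the presentation (mm. 42–47), the continuation covers the fragmentation through the cadence: mm. 48–53.

measures 48–53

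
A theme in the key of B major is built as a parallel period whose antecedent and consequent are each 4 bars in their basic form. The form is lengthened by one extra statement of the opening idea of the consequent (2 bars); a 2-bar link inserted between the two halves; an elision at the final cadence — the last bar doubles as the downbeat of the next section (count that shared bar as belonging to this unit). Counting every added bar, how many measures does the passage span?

Basic parallel period: 4 + 4 = 8 bars.
8 (basic form) + 2 (extra statement) + 2 (link) = 12.
The elision shares a bar with the next section but does not change this unit's count.

12 measures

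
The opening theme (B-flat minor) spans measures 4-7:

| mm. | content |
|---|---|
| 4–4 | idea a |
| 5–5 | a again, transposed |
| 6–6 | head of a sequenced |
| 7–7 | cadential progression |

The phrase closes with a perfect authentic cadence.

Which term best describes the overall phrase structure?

sentence

Basic idea (m. 4) + its repetition (m. 5) form the presentation; fragmentation and cadence (bars 6–7) form the continuation — the 4-bar whole is a sentence.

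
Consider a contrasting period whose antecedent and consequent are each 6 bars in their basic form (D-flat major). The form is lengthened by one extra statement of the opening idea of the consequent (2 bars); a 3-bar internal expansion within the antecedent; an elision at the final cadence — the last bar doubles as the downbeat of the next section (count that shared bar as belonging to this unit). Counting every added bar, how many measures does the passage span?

Basic contrasting period: 6 + 6 = 12 bars.
12 (basic form) + 2 (extra statement) + 3 (internal expansion) = 17.
The elision shares a bar with the next section but does not change this unit's count.

17 measures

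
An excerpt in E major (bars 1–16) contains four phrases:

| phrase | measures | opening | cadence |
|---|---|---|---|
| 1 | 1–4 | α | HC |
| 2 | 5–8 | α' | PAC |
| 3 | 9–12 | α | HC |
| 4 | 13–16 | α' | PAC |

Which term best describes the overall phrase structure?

repeated period

The cadence pattern HC–PAC–HC–PAC is weak–strong twice, and phrases 3–4 restate phrases 1–2: a period heard twice, not a double period (which would end weakly at phrase 2).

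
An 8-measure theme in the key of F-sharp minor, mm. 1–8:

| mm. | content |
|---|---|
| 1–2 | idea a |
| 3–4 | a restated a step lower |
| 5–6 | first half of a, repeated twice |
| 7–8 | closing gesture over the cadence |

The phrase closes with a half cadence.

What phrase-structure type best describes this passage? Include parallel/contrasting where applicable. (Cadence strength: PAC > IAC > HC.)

Basic idea (mm. 1–2) + its repetition (mm. 3–4) form the presentation; fragmentation and cadence (mm. 5–8) form the continuation — the 8-bar whole is a sentence.

sentence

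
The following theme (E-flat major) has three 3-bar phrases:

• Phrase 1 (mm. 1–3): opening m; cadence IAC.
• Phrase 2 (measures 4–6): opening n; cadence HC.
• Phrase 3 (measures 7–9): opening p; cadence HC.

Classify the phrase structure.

phrase group

The final phrase closes with a half cadence, which is not stronger than the preceding half cadence; the 3 phrases lack an overall antecedent–consequent design and so form a phrase group.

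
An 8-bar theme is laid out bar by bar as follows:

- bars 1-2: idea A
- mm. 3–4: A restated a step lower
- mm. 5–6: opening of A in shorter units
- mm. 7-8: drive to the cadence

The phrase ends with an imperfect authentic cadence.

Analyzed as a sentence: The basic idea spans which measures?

The presentation of a sentence is the basic idea (mm. 1–2) plus its repetition (bars 3–4); the basic idea is therefore bars 1–2.

measures 1–2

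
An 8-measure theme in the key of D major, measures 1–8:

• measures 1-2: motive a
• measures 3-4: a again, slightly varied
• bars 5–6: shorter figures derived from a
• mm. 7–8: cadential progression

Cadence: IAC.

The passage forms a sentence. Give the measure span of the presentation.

measures 1–4

The presentation of a sentence is the basic idea (mm. 1-2) plus its repetition (measures 3-4); the presentation is therefore mm. 1–4.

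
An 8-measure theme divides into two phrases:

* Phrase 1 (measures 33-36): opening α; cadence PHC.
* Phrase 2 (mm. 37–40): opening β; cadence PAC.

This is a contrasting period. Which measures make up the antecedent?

The phrase ending with the weaker cadence (Phrygian half cadence) is the antecedent; the one ending more conclusively (perfect authentic cadence) is the consequent. The antecedent is measures 33–36.

measures 33–36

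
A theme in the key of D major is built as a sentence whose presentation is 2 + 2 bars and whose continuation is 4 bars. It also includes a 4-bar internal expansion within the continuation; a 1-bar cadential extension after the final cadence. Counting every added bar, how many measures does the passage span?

Basic sentence: 2 + 2 + 4 = 8 bars.
8 (basic form) + 4 (internal expansion) + 1 (cadential extension) = 13.

13 measures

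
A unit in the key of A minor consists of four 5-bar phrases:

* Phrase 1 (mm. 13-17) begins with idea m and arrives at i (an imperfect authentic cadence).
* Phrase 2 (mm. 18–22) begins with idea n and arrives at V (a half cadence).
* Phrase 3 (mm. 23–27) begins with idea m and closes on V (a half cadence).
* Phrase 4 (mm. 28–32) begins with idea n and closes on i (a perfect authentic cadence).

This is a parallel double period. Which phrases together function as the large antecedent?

In a double period the first pair of phrases (ending half cadence) is the large antecedent and the second pair (ending perfect authentic cadence) is the large consequent; the antecedent is phrases 1 and 2.

phrases 1 and 2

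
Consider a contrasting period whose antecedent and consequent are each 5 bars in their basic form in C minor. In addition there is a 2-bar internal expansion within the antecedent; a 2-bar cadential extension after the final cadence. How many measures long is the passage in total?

14 measures

Basic contrasting period: 5 + 5 = 10 bars.
10 (basic form) + 2 (internal expansion) + 2 (cadential extension) = 14.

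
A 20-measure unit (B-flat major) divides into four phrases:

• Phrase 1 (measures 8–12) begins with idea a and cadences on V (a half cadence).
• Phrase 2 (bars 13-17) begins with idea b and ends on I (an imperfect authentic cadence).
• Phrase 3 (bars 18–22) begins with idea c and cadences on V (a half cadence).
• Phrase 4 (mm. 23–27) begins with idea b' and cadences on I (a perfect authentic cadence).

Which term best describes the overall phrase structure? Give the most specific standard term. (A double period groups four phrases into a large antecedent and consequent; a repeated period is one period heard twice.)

contrasting double period

Four phrases in two halves: the first half (mm. 8–17) ends with an imperfect authentic cadence, the second (mm. 18–27) with a perfect authentic cadence — a large antecedent–consequent pair, i.e. a double period.
Phrase 3 begins with different material from phrase 1, making it contrasting.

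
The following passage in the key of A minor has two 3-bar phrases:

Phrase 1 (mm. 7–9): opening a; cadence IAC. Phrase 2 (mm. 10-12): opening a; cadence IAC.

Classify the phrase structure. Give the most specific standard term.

repeated phrase

Both phrases have the same opening (a) and the same cadence (imperfect authentic cadence): the second is a restatement, not a consequent, so this is a repeated phrase rather than a period.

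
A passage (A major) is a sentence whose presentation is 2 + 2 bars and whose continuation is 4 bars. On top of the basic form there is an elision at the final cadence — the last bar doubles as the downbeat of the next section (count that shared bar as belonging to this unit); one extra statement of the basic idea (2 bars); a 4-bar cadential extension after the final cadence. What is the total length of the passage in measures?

14 measures

Basic sentence: 2 + 2 + 4 = 8 bars.
8 (basic form) + 2 (extra statement) + 4 (cadential extension) = 14.
The elision shares a bar with the next section but does not change this unit's count.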